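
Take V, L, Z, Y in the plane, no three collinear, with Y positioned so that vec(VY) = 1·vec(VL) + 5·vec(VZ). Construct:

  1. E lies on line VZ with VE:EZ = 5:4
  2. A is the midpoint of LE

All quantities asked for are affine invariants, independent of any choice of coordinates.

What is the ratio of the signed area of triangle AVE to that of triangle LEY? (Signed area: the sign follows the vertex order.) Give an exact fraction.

[AVE]:[LEY] = 1/18

Work in coordinates with V = (0, 0), L = (1, 0), Z = (0, 1), Y = (1, 5).
1. E lies on line VZ with VE:EZ = 5:4 ⇒ E = (0, 5/9)
2. A is the midpoint of LE ⇒ A = (1/2, 5/18)
2·[AVE] = -5/18, 2·[LEY] = -5
[AVE]:[LEY] = -5/18:-5 = 1/18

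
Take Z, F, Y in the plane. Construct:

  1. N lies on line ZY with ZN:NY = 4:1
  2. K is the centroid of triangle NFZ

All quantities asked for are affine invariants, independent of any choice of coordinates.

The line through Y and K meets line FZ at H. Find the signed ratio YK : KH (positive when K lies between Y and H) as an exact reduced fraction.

YK:KH = 11/4

Work in coordinates with Z = (0, 0), F = (1, 0), Y = (0, 1).
1. N lies on line ZY with ZN:NY = 4:1 ⇒ N = (0, 4/5)
2. K is the centroid of triangle NFZ ⇒ K = (1/3, 4/15)
line YK meets FZ at H = (5/11, 0)
K = Y + t·(H−Y) with t = 11/15, so YK:KH = 11/15:4/15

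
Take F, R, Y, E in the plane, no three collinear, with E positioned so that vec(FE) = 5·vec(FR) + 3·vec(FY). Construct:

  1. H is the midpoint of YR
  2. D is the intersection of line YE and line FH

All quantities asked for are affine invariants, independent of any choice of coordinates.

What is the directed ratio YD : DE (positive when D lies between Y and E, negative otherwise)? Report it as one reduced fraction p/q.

YD:DE = 1/2

Assign F = (0, 0), R = (1, 0), Y = (0, 1), E = (5, 3) — the answer is frame-independent, so this choice is without loss of generality.
1. H is the midpoint of YR ⇒ H = (1/2, 1/2)
2. D is the intersection of line YE and line FH ⇒ D = (5/3, 5/3)
D = Y + t·(E−Y) with t = 1/3, so YD:DE = t:(1−t) = 1/3:2/3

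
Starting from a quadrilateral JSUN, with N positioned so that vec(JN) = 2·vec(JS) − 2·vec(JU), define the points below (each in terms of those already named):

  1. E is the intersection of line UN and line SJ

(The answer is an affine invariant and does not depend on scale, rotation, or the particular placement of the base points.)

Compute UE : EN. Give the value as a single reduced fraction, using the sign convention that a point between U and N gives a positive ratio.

UE:EN = 1/2

Work in coordinates with J = (0, 0), S = (1, 0), U = (0, 1), N = (2, -2).
1. E is the intersection of line UN and line SJ ⇒ E = (2/3, 0)
E = U + t·(N−U) with t = 1/3, so UE:EN = t:(1−t) = 1/3:2/3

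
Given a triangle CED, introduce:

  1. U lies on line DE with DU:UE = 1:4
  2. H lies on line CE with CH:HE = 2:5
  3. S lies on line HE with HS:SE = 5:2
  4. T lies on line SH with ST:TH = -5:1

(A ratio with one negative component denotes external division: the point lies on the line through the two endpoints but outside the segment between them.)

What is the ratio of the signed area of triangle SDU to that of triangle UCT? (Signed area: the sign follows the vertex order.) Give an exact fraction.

[SDU]:[UCT] = -10/31

Assign C = (0, 0), E = (1, 0), D = (0, 1) — the answer is frame-independent, so this choice is without loss of generality.
1. U lies on line DE with DU:UE = 1:4 ⇒ U = (1/5, 4/5)
2. H lies on line CE with CH:HE = 2:5 ⇒ H = (2/7, 0)
3. S lies on line HE with HS:SE = 5:2 ⇒ S = (39/49, 0)
4. T lies on line SH with ST:TH = -5:1 ⇒ T = (31/196, 0)
2·[SDU] = -2/49, 2·[UCT] = 31/245
[SDU]:[UCT] = -2/49:31/245 = -10/31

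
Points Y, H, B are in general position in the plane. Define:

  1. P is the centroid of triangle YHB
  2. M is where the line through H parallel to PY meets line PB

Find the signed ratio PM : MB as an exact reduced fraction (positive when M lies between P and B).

Assign Y = (0, 0), H = (1, 0), B = (0, 1) — the answer is frame-independent, so this choice is without loss of generality.
1. P is the centroid of triangle YHB ⇒ P = (1/3, 1/3)
2. M is where the line through H parallel to PY meets line PB ⇒ M = (2/3, -1/3)
M = P + t·(B−P) with t = -1, so PM:MB = t:(1−t) = -1:2

PM:MB = -1/2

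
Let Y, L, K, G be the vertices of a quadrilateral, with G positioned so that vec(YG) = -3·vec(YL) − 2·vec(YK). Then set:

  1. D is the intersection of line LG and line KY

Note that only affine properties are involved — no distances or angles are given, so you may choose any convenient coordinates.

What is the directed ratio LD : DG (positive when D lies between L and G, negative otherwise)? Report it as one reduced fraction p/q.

LD:DG = 1/3

Assign Y = (0, 0), L = (1, 0), K = (0, 1), G = (-3, -2) — the answer is frame-independent, so this choice is without loss of generality.
1. D is the intersection of line LG and line KY ⇒ D = (0, -1/2)
D = L + t·(G−L) with t = 1/4, so LD:DG = t:(1−t) = 1/4:3/4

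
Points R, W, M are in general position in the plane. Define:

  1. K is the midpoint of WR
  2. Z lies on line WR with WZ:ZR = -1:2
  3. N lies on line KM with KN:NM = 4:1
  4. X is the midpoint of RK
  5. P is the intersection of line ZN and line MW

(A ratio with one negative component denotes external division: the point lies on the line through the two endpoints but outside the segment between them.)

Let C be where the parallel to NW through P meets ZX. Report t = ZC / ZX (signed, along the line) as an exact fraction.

t = 40/77

Choose coordinates R = (0, 0), W = (1, 0), M = (0, 1).
1. K is the midpoint of WR ⇒ K = (1/2, 0)
2. Z lies on line WR with WZ:ZR = -1:2 ⇒ Z = (2, 0)
3. N lies on line KM with KN:NM = 4:1 ⇒ N = (1/10, 4/5)
4. X is the midpoint of RK ⇒ X = (1/4, 0)
5. P is the intersection of line ZN and line MW ⇒ P = (3/11, 8/11)
through P parallel to NW: direction (9/10, -4/5); meets ZX at C = (12/11, 0)
C = Z + t·(X−Z) with t = 40/77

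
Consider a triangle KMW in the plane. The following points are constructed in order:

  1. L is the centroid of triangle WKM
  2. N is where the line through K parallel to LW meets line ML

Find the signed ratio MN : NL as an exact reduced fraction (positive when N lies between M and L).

Choose coordinates K = (0, 0), M = (1, 0), W = (0, 1).
1. L is the centroid of triangle WKM ⇒ L = (1/3, 1/3)
2. N is where the line through K parallel to LW meets line ML ⇒ N = (-1/3, 2/3)
N = M + t·(L−M) with t = 2, so MN:NL = t:(1−t) = 2:-1

MN:NL = -2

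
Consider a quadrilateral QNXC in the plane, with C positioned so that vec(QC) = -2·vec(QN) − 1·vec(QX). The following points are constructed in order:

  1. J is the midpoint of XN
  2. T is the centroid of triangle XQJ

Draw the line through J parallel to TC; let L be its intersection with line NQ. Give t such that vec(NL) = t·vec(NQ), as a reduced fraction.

t = 11/9

Assign Q = (0, 0), N = (1, 0), X = (0, 1), C = (-2, -1) — the answer is frame-independent, so this choice is without loss of generality.
1. J is the midpoint of XN ⇒ J = (1/2, 1/2)
2. T is the centroid of triangle XQJ ⇒ T = (1/6, 1/2)
through J parallel to TC: direction (-13/6, -3/2); meets NQ at L = (-2/9, 0)
L = N + t·(Q−N) with t = 11/9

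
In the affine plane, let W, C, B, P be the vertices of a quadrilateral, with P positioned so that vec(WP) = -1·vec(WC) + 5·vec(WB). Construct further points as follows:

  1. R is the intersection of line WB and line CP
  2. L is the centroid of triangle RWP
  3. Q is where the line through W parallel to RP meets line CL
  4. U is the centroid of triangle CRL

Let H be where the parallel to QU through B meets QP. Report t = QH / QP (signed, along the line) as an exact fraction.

t = -62/65

Set W = (0, 0), C = (1, 0), B = (0, 1), P = (-1, 5); any affine frame gives the same invariant.
1. R is the intersection of line WB and line CP ⇒ R = (0, 5/2)
2. L is the centroid of triangle RWP ⇒ L = (-1/3, 5/2)
3. Q is where the line through W parallel to RP meets line CL ⇒ Q = (-3, 15/2)
4. U is the centroid of triangle CRL ⇒ U = (2/9, 5/3)
through B parallel to QU: direction (29/9, -35/6); meets QP at H = (-319/65, 257/26)
H = Q + t·(P−Q) with t = -62/65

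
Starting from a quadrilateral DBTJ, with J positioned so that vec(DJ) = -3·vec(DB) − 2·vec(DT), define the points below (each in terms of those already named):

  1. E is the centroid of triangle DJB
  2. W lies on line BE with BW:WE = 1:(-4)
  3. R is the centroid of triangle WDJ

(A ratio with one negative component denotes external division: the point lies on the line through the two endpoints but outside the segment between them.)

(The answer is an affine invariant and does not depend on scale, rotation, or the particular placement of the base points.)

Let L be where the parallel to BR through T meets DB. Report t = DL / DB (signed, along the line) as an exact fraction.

Assign D = (0, 0), B = (1, 0), T = (0, 1), J = (-3, -2) — the answer is frame-independent, so this choice is without loss of generality.
1. E is the centroid of triangle DJB ⇒ E = (-2/3, -2/3)
2. W lies on line BE with BW:WE = 1:(-4) ⇒ W = (14/9, 2/9)
3. R is the centroid of triangle WDJ ⇒ R = (-13/27, -16/27)
through T parallel to BR: direction (-40/27, -16/27); meets DB at L = (-5/2, 0)
L = D + t·(B−D) with t = -5/2

t = -5/2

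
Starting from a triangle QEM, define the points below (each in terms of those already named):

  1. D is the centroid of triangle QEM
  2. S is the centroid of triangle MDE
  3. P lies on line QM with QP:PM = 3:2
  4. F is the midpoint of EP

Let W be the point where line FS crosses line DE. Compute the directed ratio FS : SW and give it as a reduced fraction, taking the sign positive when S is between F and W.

Work in coordinates with Q = (0, 0), E = (1, 0), M = (0, 1).
1. D is the centroid of triangle QEM ⇒ D = (1/3, 1/3)
2. S is the centroid of triangle MDE ⇒ S = (4/9, 4/9)
3. P lies on line QM with QP:PM = 3:2 ⇒ P = (0, 3/5)
4. F is the midpoint of EP ⇒ F = (1/2, 3/10)
line FS meets DE at W = (11/21, 5/21)
S = F + t·(W−F) with t = -7/3, so FS:SW = -7/3:10/3

FS:SW = -7/10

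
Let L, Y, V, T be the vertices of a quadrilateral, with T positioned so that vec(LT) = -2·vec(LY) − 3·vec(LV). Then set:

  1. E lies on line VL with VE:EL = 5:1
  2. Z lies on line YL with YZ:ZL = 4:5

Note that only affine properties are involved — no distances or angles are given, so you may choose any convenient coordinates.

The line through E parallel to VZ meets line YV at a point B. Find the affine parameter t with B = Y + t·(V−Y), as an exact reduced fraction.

Set L = (0, 0), Y = (1, 0), V = (0, 1), T = (-2, -3); any affine frame gives the same invariant.
1. E lies on line VL with VE:EL = 5:1 ⇒ E = (0, 1/6)
2. Z lies on line YL with YZ:ZL = 4:5 ⇒ Z = (5/9, 0)
through E parallel to VZ: direction (5/9, -1); meets YV at B = (-25/24, 49/24)
B = Y + t·(V−Y) with t = 49/24

t = 49/24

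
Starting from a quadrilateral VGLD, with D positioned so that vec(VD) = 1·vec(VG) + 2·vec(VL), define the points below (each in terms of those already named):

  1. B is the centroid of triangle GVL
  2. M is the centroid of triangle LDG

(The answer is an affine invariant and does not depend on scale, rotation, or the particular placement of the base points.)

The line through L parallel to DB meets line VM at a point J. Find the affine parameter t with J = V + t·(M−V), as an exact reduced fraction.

Work in coordinates with V = (0, 0), G = (1, 0), L = (0, 1), D = (1, 2).
1. B is the centroid of triangle GVL ⇒ B = (1/3, 1/3)
2. M is the centroid of triangle LDG ⇒ M = (2/3, 1)
through L parallel to DB: direction (-2/3, -5/3); meets VM at J = (-1, -3/2)
J = V + t·(M−V) with t = -3/2

t = -3/2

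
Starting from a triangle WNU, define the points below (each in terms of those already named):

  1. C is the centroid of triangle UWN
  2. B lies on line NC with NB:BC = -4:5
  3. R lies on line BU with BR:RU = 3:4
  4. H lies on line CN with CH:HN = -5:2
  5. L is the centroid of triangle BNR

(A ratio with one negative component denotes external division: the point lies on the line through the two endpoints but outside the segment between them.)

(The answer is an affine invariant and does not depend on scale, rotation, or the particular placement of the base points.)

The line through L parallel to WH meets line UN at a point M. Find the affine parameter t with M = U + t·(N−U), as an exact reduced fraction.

Assign W = (0, 0), N = (1, 0), U = (0, 1) — the answer is frame-independent, so this choice is without loss of generality.
1. C is the centroid of triangle UWN ⇒ C = (1/3, 1/3)
2. B lies on line NC with NB:BC = -4:5 ⇒ B = (11/3, -4/3)
3. R lies on line BU with BR:RU = 3:4 ⇒ R = (44/21, -1/3)
4. H lies on line CN with CH:HN = -5:2 ⇒ H = (13/9, -2/9)
5. L is the centroid of triangle BNR ⇒ L = (142/63, -5/9)
through L parallel to WH: direction (13/9, -2/9); meets UN at M = (10/7, -3/7)
M = U + t·(N−U) with t = 10/7

t = 10/7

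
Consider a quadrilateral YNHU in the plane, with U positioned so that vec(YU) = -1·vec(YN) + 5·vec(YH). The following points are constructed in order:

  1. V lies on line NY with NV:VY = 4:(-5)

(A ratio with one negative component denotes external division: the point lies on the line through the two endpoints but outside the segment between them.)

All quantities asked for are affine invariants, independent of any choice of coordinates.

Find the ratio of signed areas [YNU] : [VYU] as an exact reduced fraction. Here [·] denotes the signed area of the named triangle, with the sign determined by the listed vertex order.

Assign Y = (0, 0), N = (1, 0), H = (0, 1), U = (-1, 5) — the answer is frame-independent, so this choice is without loss of generality.
1. V lies on line NY with NV:VY = 4:(-5) ⇒ V = (5, 0)
2·[YNU] = 5, 2·[VYU] = -25
[YNU]:[VYU] = 5:-25 = -1/5

[YNU]:[VYU] = -1/5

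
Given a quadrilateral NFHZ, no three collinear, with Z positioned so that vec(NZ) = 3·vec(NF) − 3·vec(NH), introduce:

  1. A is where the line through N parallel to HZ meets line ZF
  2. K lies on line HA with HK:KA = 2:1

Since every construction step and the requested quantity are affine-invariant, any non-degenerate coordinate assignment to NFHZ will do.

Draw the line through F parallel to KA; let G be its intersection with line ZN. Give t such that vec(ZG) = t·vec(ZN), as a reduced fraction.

t = -1/12

Set N = (0, 0), F = (1, 0), H = (0, 1), Z = (3, -3); any affine frame gives the same invariant.
1. A is where the line through N parallel to HZ meets line ZF ⇒ A = (9, -12)
2. K lies on line HA with HK:KA = 2:1 ⇒ K = (6, -23/3)
through F parallel to KA: direction (3, -13/3); meets ZN at G = (13/4, -13/4)
G = Z + t·(N−Z) with t = -1/12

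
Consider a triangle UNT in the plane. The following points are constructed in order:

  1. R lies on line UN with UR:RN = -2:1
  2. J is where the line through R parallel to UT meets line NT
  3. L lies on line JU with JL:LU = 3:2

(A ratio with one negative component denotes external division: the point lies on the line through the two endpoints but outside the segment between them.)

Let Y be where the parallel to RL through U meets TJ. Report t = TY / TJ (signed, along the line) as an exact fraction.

t = 3/8

Work in coordinates with U = (0, 0), N = (1, 0), T = (0, 1).
1. R lies on line UN with UR:RN = -2:1 ⇒ R = (2, 0)
2. J is where the line through R parallel to UT meets line NT ⇒ J = (2, -1)
3. L lies on line JU with JL:LU = 3:2 ⇒ L = (4/5, -2/5)
through U parallel to RL: direction (-6/5, -2/5); meets TJ at Y = (3/4, 1/4)
Y = T + t·(J−T) with t = 3/8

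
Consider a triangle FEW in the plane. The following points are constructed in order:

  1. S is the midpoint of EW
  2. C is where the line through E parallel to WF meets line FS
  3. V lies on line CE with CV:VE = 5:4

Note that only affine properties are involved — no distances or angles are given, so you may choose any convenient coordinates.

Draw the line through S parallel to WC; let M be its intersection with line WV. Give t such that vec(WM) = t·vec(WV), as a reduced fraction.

t = 9/10

Work in coordinates with F = (0, 0), E = (1, 0), W = (0, 1).
1. S is the midpoint of EW ⇒ S = (1/2, 1/2)
2. C is where the line through E parallel to WF meets line FS ⇒ C = (1, 1)
3. V lies on line CE with CV:VE = 5:4 ⇒ V = (1, 4/9)
through S parallel to WC: direction (1, 0); meets WV at M = (9/10, 1/2)
M = W + t·(V−W) with t = 9/10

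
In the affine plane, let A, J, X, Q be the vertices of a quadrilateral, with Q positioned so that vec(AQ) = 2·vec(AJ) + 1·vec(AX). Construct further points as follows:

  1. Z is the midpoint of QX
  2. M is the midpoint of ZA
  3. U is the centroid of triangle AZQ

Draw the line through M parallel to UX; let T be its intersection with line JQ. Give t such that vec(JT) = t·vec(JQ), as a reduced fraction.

Set A = (0, 0), J = (1, 0), X = (0, 1), Q = (2, 1); any affine frame gives the same invariant.
1. Z is the midpoint of QX ⇒ Z = (1, 1)
2. M is the midpoint of ZA ⇒ M = (1/2, 1/2)
3. U is the centroid of triangle AZQ ⇒ U = (1, 2/3)
through M parallel to UX: direction (-1, 1/3); meets JQ at T = (5/4, 1/4)
T = J + t·(Q−J) with t = 1/4

t = 1/4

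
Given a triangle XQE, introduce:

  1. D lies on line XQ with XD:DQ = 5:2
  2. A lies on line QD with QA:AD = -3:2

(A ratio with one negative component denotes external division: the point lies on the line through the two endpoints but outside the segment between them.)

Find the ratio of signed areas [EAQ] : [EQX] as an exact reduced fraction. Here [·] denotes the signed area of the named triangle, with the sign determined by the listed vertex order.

[EAQ]:[EQX] = -6/7

Choose coordinates X = (0, 0), Q = (1, 0), E = (0, 1).
1. D lies on line XQ with XD:DQ = 5:2 ⇒ D = (5/7, 0)
2. A lies on line QD with QA:AD = -3:2 ⇒ A = (1/7, 0)
2·[EAQ] = 6/7, 2·[EQX] = -1
[EAQ]:[EQX] = 6/7:-1 = -6/7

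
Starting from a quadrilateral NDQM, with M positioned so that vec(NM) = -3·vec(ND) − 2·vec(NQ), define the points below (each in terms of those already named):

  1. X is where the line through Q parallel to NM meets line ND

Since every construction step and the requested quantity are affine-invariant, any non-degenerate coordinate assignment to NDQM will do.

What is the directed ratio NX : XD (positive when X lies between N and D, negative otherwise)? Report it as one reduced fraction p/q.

NX:XD = -3/5

Set N = (0, 0), D = (1, 0), Q = (0, 1), M = (-3, -2); any affine frame gives the same invariant.
1. X is where the line through Q parallel to NM meets line ND ⇒ X = (-3/2, 0)
X = N + t·(D−N) with t = -3/2, so NX:XD = t:(1−t) = -3/2:5/2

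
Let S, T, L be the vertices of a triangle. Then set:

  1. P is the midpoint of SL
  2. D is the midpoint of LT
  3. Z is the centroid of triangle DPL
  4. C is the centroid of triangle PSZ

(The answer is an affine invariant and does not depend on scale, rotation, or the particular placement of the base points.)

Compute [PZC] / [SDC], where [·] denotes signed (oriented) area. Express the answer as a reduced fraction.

Set S = (0, 0), T = (1, 0), L = (0, 1); any affine frame gives the same invariant.
1. P is the midpoint of SL ⇒ P = (0, 1/2)
2. D is the midpoint of LT ⇒ D = (1/2, 1/2)
3. Z is the centroid of triangle DPL ⇒ Z = (1/6, 2/3)
4. C is the centroid of triangle PSZ ⇒ C = (1/18, 7/18)
2·[PZC] = -1/36, 2·[SDC] = 1/6
[PZC]:[SDC] = -1/36:1/6 = -1/6

[PZC]:[SDC] = -1/6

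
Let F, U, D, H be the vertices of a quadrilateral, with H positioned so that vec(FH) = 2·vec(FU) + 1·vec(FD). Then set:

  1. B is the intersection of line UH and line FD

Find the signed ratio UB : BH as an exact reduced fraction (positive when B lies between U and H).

Assign F = (0, 0), U = (1, 0), D = (0, 1), H = (2, 1) — the answer is frame-independent, so this choice is without loss of generality.
1. B is the intersection of line UH and line FD ⇒ B = (0, -1)
B = U + t·(H−U) with t = -1, so UB:BH = t:(1−t) = -1:2

UB:BH = -1/2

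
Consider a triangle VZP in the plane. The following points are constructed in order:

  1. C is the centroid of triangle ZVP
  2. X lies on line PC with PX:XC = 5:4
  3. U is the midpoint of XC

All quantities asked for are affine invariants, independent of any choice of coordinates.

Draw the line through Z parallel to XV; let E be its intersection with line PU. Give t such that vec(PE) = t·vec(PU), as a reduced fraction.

t = 22/7

Choose coordinates V = (0, 0), Z = (1, 0), P = (0, 1).
1. C is the centroid of triangle ZVP ⇒ C = (1/3, 1/3)
2. X lies on line PC with PX:XC = 5:4 ⇒ X = (5/27, 17/27)
3. U is the midpoint of XC ⇒ U = (7/27, 13/27)
through Z parallel to XV: direction (-5/27, -17/27); meets PU at E = (22/27, -17/27)
E = P + t·(U−P) with t = 22/7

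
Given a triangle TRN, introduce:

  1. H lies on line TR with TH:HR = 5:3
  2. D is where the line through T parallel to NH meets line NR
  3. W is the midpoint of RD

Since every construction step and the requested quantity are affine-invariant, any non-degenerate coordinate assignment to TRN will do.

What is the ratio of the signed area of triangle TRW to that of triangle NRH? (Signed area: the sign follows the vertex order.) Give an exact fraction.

[TRW]:[NRH] = -32/9

Work in coordinates with T = (0, 0), R = (1, 0), N = (0, 1).
1. H lies on line TR with TH:HR = 5:3 ⇒ H = (5/8, 0)
2. D is where the line through T parallel to NH meets line NR ⇒ D = (-5/3, 8/3)
3. W is the midpoint of RD ⇒ W = (-1/3, 4/3)
2·[TRW] = 4/3, 2·[NRH] = -3/8
[TRW]:[NRH] = 4/3:-3/8 = -32/9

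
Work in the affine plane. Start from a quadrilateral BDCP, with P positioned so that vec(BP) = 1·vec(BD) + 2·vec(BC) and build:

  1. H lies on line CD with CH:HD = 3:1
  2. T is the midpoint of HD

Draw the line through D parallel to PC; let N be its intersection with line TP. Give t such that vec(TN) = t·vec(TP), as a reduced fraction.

Work in coordinates with B = (0, 0), D = (1, 0), C = (0, 1), P = (1, 2).
1. H lies on line CD with CH:HD = 3:1 ⇒ H = (3/4, 1/4)
2. T is the midpoint of HD ⇒ T = (7/8, 1/8)
through D parallel to PC: direction (-1, -1); meets TP at N = (6/7, -1/7)
N = T + t·(P−T) with t = -1/7

t = -1/7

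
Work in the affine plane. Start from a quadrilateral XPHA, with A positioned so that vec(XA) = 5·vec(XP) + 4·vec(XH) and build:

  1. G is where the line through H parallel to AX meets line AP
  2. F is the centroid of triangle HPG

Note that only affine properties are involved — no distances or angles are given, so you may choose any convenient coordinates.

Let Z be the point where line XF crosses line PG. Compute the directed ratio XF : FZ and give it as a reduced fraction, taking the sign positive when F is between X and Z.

Work in coordinates with X = (0, 0), P = (1, 0), H = (0, 1), A = (5, 4).
1. G is where the line through H parallel to AX meets line AP ⇒ G = (10, 9)
2. F is the centroid of triangle HPG ⇒ F = (11/3, 10/3)
line XF meets PG at Z = (11, 10)
F = X + t·(Z−X) with t = 1/3, so XF:FZ = 1/3:2/3

XF:FZ = 1/2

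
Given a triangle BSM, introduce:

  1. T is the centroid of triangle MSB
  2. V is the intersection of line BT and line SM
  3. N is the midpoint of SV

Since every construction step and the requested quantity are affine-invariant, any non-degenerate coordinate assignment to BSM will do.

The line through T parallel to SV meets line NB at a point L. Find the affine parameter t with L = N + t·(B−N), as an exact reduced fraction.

Assign B = (0, 0), S = (1, 0), M = (0, 1) — the answer is frame-independent, so this choice is without loss of generality.
1. T is the centroid of triangle MSB ⇒ T = (1/3, 1/3)
2. V is the intersection of line BT and line SM ⇒ V = (1/2, 1/2)
3. N is the midpoint of SV ⇒ N = (3/4, 1/4)
through T parallel to SV: direction (-1/2, 1/2); meets NB at L = (1/2, 1/6)
L = N + t·(B−N) with t = 1/3

t = 1/3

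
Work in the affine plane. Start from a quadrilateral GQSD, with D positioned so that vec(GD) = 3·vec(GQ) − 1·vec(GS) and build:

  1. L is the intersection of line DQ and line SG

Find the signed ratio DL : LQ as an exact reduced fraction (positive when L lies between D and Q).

Work in coordinates with G = (0, 0), Q = (1, 0), S = (0, 1), D = (3, -1).
1. L is the intersection of line DQ and line SG ⇒ L = (0, 1/2)
L = D + t·(Q−D) with t = 3/2, so DL:LQ = t:(1−t) = 3/2:-1/2

DL:LQ = -3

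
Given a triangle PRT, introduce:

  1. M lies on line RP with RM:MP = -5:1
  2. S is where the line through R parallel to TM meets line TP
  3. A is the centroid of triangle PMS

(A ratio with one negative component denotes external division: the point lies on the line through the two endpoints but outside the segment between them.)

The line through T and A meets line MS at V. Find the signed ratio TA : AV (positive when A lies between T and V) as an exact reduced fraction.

Choose coordinates P = (0, 0), R = (1, 0), T = (0, 1).
1. M lies on line RP with RM:MP = -5:1 ⇒ M = (-1/4, 0)
2. S is where the line through R parallel to TM meets line TP ⇒ S = (0, -4)
3. A is the centroid of triangle PMS ⇒ A = (-1/12, -4/3)
line TA meets MS at V = (-5/44, -24/11)
A = T + t·(V−T) with t = 11/15, so TA:AV = 11/15:4/15

TA:AV = 11/4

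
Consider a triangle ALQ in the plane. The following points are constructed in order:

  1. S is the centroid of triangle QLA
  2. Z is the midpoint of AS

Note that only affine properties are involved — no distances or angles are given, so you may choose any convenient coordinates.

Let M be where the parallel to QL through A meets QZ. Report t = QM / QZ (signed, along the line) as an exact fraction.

Work in coordinates with A = (0, 0), L = (1, 0), Q = (0, 1).
1. S is the centroid of triangle QLA ⇒ S = (1/3, 1/3)
2. Z is the midpoint of AS ⇒ Z = (1/6, 1/6)
through A parallel to QL: direction (1, -1); meets QZ at M = (1/4, -1/4)
M = Q + t·(Z−Q) with t = 3/2

t = 3/2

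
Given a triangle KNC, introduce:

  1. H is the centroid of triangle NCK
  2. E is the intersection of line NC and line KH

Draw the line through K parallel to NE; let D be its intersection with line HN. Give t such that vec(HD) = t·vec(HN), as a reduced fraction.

Assign K = (0, 0), N = (1, 0), C = (0, 1) — the answer is frame-independent, so this choice is without loss of generality.
1. H is the centroid of triangle NCK ⇒ H = (1/3, 1/3)
2. E is the intersection of line NC and line KH ⇒ E = (1/2, 1/2)
through K parallel to NE: direction (-1/2, 1/2); meets HN at D = (-1, 1)
D = H + t·(N−H) with t = -2

t = -2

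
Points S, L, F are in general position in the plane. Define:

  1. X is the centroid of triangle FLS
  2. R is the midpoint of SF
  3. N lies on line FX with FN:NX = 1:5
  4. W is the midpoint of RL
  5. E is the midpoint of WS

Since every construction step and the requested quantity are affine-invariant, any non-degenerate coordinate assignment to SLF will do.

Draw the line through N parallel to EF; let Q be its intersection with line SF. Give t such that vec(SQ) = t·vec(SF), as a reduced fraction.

t = 13/12

Work in coordinates with S = (0, 0), L = (1, 0), F = (0, 1).
1. X is the centroid of triangle FLS ⇒ X = (1/3, 1/3)
2. R is the midpoint of SF ⇒ R = (0, 1/2)
3. N lies on line FX with FN:NX = 1:5 ⇒ N = (1/18, 8/9)
4. W is the midpoint of RL ⇒ W = (1/2, 1/4)
5. E is the midpoint of WS ⇒ E = (1/4, 1/8)
through N parallel to EF: direction (-1/4, 7/8); meets SF at Q = (0, 13/12)
Q = S + t·(F−S) with t = 13/12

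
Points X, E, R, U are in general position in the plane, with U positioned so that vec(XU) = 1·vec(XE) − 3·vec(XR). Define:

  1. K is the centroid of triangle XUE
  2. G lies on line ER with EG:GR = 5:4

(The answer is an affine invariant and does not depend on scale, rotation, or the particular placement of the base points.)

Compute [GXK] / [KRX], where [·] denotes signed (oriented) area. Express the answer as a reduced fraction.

[GXK]:[KRX] = 11/9

Choose coordinates X = (0, 0), E = (1, 0), R = (0, 1), U = (1, -3).
1. K is the centroid of triangle XUE ⇒ K = (2/3, -1)
2. G lies on line ER with EG:GR = 5:4 ⇒ G = (4/9, 5/9)
2·[GXK] = 22/27, 2·[KRX] = 2/3
[GXK]:[KRX] = 22/27:2/3 = 11/9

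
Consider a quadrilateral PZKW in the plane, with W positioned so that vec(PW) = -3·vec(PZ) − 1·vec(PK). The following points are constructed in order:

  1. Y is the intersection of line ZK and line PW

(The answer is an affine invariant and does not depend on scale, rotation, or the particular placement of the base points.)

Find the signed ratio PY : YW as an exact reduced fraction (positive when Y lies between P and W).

PY:YW = -1/5

Work in coordinates with P = (0, 0), Z = (1, 0), K = (0, 1), W = (-3, -1).
1. Y is the intersection of line ZK and line PW ⇒ Y = (3/4, 1/4)
Y = P + t·(W−P) with t = -1/4, so PY:YW = t:(1−t) = -1/4:5/4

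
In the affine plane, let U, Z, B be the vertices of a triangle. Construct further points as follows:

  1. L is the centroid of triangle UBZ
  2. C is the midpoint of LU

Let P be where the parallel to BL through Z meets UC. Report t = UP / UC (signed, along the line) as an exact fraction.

t = 4

Work in coordinates with U = (0, 0), Z = (1, 0), B = (0, 1).
1. L is the centroid of triangle UBZ ⇒ L = (1/3, 1/3)
2. C is the midpoint of LU ⇒ C = (1/6, 1/6)
through Z parallel to BL: direction (1/3, -2/3); meets UC at P = (2/3, 2/3)
P = U + t·(C−U) with t = 4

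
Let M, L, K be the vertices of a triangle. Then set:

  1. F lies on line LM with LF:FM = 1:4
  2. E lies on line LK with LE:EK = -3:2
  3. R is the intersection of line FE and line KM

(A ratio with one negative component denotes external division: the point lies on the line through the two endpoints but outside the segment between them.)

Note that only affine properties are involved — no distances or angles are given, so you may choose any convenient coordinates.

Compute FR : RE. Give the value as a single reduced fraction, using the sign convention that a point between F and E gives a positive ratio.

FR:RE = 2/5

Assign M = (0, 0), L = (1, 0), K = (0, 1) — the answer is frame-independent, so this choice is without loss of generality.
1. F lies on line LM with LF:FM = 1:4 ⇒ F = (4/5, 0)
2. E lies on line LK with LE:EK = -3:2 ⇒ E = (-2, 3)
3. R is the intersection of line FE and line KM ⇒ R = (0, 6/7)
R = F + t·(E−F) with t = 2/7, so FR:RE = t:(1−t) = 2/7:5/7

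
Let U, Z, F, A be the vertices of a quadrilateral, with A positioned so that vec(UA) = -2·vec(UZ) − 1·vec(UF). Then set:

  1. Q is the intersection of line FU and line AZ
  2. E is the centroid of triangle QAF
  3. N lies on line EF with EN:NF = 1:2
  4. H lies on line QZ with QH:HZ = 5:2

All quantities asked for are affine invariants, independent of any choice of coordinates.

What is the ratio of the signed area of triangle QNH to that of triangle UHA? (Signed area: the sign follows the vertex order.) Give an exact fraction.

[QNH]:[UHA] = 100/171

Work in coordinates with U = (0, 0), Z = (1, 0), F = (0, 1), A = (-2, -1).
1. Q is the intersection of line FU and line AZ ⇒ Q = (0, -1/3)
2. E is the centroid of triangle QAF ⇒ E = (-2/3, -1/9)
3. N lies on line EF with EN:NF = 1:2 ⇒ N = (-4/9, 7/27)
4. H lies on line QZ with QH:HZ = 5:2 ⇒ H = (5/7, -2/21)
2·[QNH] = -100/189, 2·[UHA] = -19/21
[QNH]:[UHA] = -100/189:-19/21 = 100/171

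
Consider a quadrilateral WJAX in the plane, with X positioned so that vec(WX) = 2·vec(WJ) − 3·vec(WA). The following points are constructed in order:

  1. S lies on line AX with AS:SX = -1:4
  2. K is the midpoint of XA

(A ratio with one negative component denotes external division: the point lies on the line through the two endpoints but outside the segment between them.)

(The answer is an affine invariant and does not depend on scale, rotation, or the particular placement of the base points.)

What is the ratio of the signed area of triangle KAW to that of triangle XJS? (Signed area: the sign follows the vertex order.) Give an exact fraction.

Assign W = (0, 0), J = (1, 0), A = (0, 1), X = (2, -3) — the answer is frame-independent, so this choice is without loss of generality.
1. S lies on line AX with AS:SX = -1:4 ⇒ S = (-2/3, 7/3)
2. K is the midpoint of XA ⇒ K = (1, -1)
2·[KAW] = 1, 2·[XJS] = 8/3
[KAW]:[XJS] = 1:8/3 = 3/8

[KAW]:[XJS] = 3/8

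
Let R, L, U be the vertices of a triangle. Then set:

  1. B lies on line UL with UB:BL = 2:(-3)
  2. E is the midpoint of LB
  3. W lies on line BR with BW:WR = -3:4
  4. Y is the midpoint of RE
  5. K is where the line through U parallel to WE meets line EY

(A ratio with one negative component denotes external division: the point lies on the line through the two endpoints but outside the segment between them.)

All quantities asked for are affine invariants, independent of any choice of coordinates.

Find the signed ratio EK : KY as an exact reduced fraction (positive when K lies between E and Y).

Choose coordinates R = (0, 0), L = (1, 0), U = (0, 1).
1. B lies on line UL with UB:BL = 2:(-3) ⇒ B = (-2, 3)
2. E is the midpoint of LB ⇒ E = (-1/2, 3/2)
3. W lies on line BR with BW:WR = -3:4 ⇒ W = (-8, 12)
4. Y is the midpoint of RE ⇒ Y = (-1/4, 3/4)
5. K is where the line through U parallel to WE meets line EY ⇒ K = (-5/8, 15/8)
K = E + t·(Y−E) with t = -1/2, so EK:KY = t:(1−t) = -1/2:3/2

EK:KY = -1/3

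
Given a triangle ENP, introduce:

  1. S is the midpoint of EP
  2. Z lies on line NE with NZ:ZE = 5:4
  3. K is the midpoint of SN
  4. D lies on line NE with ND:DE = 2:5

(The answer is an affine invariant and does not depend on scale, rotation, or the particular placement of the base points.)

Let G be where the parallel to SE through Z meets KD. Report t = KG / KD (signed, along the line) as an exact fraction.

t = -7/27

Choose coordinates E = (0, 0), N = (1, 0), P = (0, 1).
1. S is the midpoint of EP ⇒ S = (0, 1/2)
2. Z lies on line NE with NZ:ZE = 5:4 ⇒ Z = (4/9, 0)
3. K is the midpoint of SN ⇒ K = (1/2, 1/4)
4. D lies on line NE with ND:DE = 2:5 ⇒ D = (5/7, 0)
through Z parallel to SE: direction (0, -1/2); meets KD at G = (4/9, 17/54)
G = K + t·(D−K) with t = -7/27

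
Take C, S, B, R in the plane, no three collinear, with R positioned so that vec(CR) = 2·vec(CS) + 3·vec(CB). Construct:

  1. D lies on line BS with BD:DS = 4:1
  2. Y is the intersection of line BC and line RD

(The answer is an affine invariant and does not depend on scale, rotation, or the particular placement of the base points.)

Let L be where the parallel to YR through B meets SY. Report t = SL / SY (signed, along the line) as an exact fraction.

t = 5

Assign C = (0, 0), S = (1, 0), B = (0, 1), R = (2, 3) — the answer is frame-independent, so this choice is without loss of generality.
1. D lies on line BS with BD:DS = 4:1 ⇒ D = (4/5, 1/5)
2. Y is the intersection of line BC and line RD ⇒ Y = (0, -5/3)
through B parallel to YR: direction (2, 14/3); meets SY at L = (-4, -25/3)
L = S + t·(Y−S) with t = 5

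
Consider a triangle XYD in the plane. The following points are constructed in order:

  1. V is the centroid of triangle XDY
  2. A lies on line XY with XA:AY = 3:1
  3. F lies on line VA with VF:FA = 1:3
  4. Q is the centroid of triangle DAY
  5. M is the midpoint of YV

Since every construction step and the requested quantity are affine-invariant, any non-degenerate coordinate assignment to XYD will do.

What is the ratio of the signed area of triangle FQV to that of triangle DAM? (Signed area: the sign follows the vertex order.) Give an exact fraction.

[FQV]:[DAM] = 1/2

Choose coordinates X = (0, 0), Y = (1, 0), D = (0, 1).
1. V is the centroid of triangle XDY ⇒ V = (1/3, 1/3)
2. A lies on line XY with XA:AY = 3:1 ⇒ A = (3/4, 0)
3. F lies on line VA with VF:FA = 1:3 ⇒ F = (7/16, 1/4)
4. Q is the centroid of triangle DAY ⇒ Q = (7/12, 1/3)
5. M is the midpoint of YV ⇒ M = (2/3, 1/6)
2·[FQV] = 1/48, 2·[DAM] = 1/24
[FQV]:[DAM] = 1/48:1/24 = 1/2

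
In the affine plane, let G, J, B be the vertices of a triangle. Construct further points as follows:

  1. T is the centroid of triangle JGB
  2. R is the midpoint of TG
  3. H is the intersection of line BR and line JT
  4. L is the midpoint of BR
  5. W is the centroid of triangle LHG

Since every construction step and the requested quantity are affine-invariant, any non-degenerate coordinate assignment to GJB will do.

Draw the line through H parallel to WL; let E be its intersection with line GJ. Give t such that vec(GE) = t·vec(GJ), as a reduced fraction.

t = 1/13

Work in coordinates with G = (0, 0), J = (1, 0), B = (0, 1).
1. T is the centroid of triangle JGB ⇒ T = (1/3, 1/3)
2. R is the midpoint of TG ⇒ R = (1/6, 1/6)
3. H is the intersection of line BR and line JT ⇒ H = (1/9, 4/9)
4. L is the midpoint of BR ⇒ L = (1/12, 7/12)
5. W is the centroid of triangle LHG ⇒ W = (7/108, 37/108)
through H parallel to WL: direction (1/54, 13/54); meets GJ at E = (1/13, 0)
E = G + t·(J−G) with t = 1/13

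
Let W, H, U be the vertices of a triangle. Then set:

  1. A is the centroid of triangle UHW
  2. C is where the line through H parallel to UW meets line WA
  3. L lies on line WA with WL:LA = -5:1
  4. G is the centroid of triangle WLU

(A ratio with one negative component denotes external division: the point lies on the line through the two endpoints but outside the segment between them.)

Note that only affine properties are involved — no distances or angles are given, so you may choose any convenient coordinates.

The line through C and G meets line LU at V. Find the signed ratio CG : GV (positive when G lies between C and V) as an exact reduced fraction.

CG:GV = -26/5

Set W = (0, 0), H = (1, 0), U = (0, 1); any affine frame gives the same invariant.
1. A is the centroid of triangle UHW ⇒ A = (1/3, 1/3)
2. C is where the line through H parallel to UW meets line WA ⇒ C = (1, 1)
3. L lies on line WA with WL:LA = -5:1 ⇒ L = (5/12, 5/12)
4. G is the centroid of triangle WLU ⇒ G = (5/36, 17/36)
line CG meets LU at V = (95/312, 179/312)
G = C + t·(V−C) with t = 26/21, so CG:GV = 26/21:-5/21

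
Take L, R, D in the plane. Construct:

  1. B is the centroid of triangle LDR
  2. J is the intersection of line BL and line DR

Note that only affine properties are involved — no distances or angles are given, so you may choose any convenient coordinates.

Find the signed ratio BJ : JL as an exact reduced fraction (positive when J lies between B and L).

Work in coordinates with L = (0, 0), R = (1, 0), D = (0, 1).
1. B is the centroid of triangle LDR ⇒ B = (1/3, 1/3)
2. J is the intersection of line BL and line DR ⇒ J = (1/2, 1/2)
J = B + t·(L−B) with t = -1/2, so BJ:JL = t:(1−t) = -1/2:3/2

BJ:JL = -1/3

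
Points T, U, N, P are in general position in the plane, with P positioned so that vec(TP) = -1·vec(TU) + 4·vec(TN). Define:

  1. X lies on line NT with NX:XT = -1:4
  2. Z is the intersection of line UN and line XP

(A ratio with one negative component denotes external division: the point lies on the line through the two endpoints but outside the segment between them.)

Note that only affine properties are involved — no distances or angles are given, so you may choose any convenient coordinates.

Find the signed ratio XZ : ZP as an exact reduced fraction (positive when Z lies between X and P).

Set T = (0, 0), U = (1, 0), N = (0, 1), P = (-1, 4); any affine frame gives the same invariant.
1. X lies on line NT with NX:XT = -1:4 ⇒ X = (0, 4/3)
2. Z is the intersection of line UN and line XP ⇒ Z = (1/5, 4/5)
Z = X + t·(P−X) with t = -1/5, so XZ:ZP = t:(1−t) = -1/5:6/5

XZ:ZP = -1/6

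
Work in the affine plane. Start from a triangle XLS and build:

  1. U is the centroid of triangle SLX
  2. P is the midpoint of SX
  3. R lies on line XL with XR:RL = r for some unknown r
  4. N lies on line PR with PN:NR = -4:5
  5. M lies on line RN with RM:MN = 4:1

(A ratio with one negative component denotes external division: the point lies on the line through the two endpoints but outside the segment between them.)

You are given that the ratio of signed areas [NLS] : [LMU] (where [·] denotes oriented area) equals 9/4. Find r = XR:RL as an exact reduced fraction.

r = 3/2

Choose coordinates X = (0, 0), L = (1, 0), S = (0, 1).
1. U is the centroid of triangle SLX ⇒ U = (1/3, 1/3)
2. P is the midpoint of SX ⇒ P = (0, 1/2)
3. With XR:RL = r, write λ = r/(r+1) so R = X + λ·(L−X); R is affine-linear in λ
4. N lies on line PR with PN:NR = -4:5 ⇒ N is an affine combination of earlier points and hence also affine-linear in λ
5. M lies on line RN with RM:MN = 4:1 ⇒ M is an affine combination of earlier points and hence also affine-linear in λ
Every point depending on R is an affine combination of R and λ-independent points, so each such coordinate is linear in λ; the λ² term in each signed area is a multiple of (L−X)×(L−X) = 0, so 2·[NLS] and 2·[LMU] are each linear in λ. Evaluating at λ=0 and λ=1:
  2·[NLS] = 4·λ − 3/2,   2·[LMU] = −λ + 1
So [NLS]:[LMU] = (4·λ − 3/2) / (−λ + 1). Setting this equal to 9/4:
  4·λ − 3/2 = 9/4·(−λ + 1)  ⇒  λ = 3/5
Then r = λ/(1−λ) = (3/5)/(2/5) = 3/2. Check: with r = 3/2, R = (3/5, 0) and [NLS]:[LMU] = 9/4 as required.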